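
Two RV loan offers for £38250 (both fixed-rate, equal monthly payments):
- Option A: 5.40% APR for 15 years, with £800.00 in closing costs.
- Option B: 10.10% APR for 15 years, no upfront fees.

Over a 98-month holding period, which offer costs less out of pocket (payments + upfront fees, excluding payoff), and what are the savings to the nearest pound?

Option A: at 5.40% the monthly rate is 0.0045000, so the payment is 38,250 × 0.0045000 / (1 − 1.0045000^−180) = £310.51.
Option B: at 10.10% the monthly rate is 0.0084167, so the payment is 38,250 × 0.0084167 / (1 − 1.0084167^−180) = £413.38.
Over 98 months: Option A costs 98 × £310.51 + £800.00 = £31,229.98; Option B costs 98 × £413.38 = £40,511.24.
Option A is cheaper by £40,511.24 − £31,229.98 = £9,281.26.

Option A by £9,281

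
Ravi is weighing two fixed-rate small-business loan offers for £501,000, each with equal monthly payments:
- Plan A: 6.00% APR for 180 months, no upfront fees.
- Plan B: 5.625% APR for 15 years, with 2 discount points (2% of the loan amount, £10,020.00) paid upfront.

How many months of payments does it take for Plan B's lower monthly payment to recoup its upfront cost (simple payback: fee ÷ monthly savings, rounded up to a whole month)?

Plan A: monthly rate = 6%/12 = 0.0050000; payment = 501,000 × 0.0050000 / (1 − (1+0.0050000)^−180) = £4,227.72.
Plan B: monthly rate = 5.625%/12 = 0.0046875; payment = 501,000 × 0.0046875 / (1 − (1+0.0046875)^−180) = £4,126.90.
Monthly savings = £4,227.72 − £4,126.90 = £100.82.
Break-even = £10,020.00 / £100.82 = 99.39 → 100 months.

100 months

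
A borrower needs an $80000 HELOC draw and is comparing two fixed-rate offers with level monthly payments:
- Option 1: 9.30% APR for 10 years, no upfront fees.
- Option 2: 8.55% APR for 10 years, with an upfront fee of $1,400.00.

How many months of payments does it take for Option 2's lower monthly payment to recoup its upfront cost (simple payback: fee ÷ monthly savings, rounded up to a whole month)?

Option 1: monthly rate = 9.3%/12 = 0.0077500; payment = 80,000 × 0.0077500 / (1 − (1+0.0077500)^−120) = $1,026.44.
Option 2: at 8.55% the monthly rate is 0.0071250, so the payment is 80,000 × 0.0071250 / (1 − 1.0071250^−120) = $994.03.
Monthly savings = $1,026.44 − $994.03 = $32.41.
Break-even = $1,400.00 / $32.41 = 43.20 → 44 months.

44 months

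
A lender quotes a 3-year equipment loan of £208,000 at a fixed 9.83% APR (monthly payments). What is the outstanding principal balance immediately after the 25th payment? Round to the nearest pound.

With monthly rate i = 9.83%/12 = 0.0081917, the balance after k of n payments is P · [(1+i)^n − (1+i)^k] / [(1+i)^n − 1].
(1+0.0081917)^36 = 1.34137968 and (1+0.0081917)^25 = 1.22624595, so the balance is 208,000 × (1.34137968 − 1.22624595) / (1.34137968 − 1) = £70,150.09.

£70,150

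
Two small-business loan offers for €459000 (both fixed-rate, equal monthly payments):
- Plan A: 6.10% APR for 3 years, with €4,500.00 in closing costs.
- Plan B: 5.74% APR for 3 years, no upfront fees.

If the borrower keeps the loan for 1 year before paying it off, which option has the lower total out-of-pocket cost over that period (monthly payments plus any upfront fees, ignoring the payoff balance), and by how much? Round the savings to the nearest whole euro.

Plan B by €5,398

Plan A: at 6.10% the monthly rate is 0.0050833, so the payment is 459,000 × 0.0050833 / (1 − 1.0050833^−36) = €13,984.48.
Plan B: at 5.74% the monthly rate is 0.0047833, so the payment is 459,000 × 0.0047833 / (1 − 1.0047833^−36) = €13,909.66.
Over 12 months: Plan A costs 12 × €13,984.48 + €4,500.00 = €172,313.76; Plan B costs 12 × €13,909.66 = €166,915.92.
Plan B is cheaper by €172,313.76 − €166,915.92 = €5,397.84.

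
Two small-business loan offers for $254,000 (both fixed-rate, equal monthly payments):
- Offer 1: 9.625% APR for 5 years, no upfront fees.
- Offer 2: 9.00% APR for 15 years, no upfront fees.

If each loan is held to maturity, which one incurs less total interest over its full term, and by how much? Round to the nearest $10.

Offer 1 by $142,720

Offer 1: monthly rate = 9.625%/12 = 0.0080208; payment = 254,000 × 0.0080208 / (1 − (1+0.0080208)^−60) = $5,350.00.
Total interest on Offer 1 = 60 × $5,350.00 − $254,000 = $67,000.00.
Offer 2: at 9.00% the monthly rate is 0.0075000, so the payment is 254,000 × 0.0075000 / (1 − 1.0075000^−180) = $2,576.24.
Total interest on Offer 2 = 180 × $2,576.24 − $254,000 = $209,723.20.
Offer 1 is lower by $142,723.20.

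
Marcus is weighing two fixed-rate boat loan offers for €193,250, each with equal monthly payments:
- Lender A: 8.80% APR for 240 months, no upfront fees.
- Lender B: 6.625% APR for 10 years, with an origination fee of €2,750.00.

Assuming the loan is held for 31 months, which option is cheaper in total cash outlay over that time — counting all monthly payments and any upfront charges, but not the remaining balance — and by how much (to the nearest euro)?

Lender A by €18,023

Lender A: monthly rate = 8.8%/12 = 0.0073333; payment = 193,250 × 0.0073333 / (1 − (1+0.0073333)^−240) = €1,713.94.
Lender B: at 6.625% the monthly rate is 0.0055208, so the payment is 193,250 × 0.0055208 / (1 − 1.0055208^−120) = €2,206.63.
Over 31 months: Lender A costs 31 × €1,713.94 = €53,132.14; Lender B costs 31 × €2,206.63 + €2,750.00 = €71,155.53.
Lender A is cheaper by €71,155.53 − €53,132.14 = €18,023.39.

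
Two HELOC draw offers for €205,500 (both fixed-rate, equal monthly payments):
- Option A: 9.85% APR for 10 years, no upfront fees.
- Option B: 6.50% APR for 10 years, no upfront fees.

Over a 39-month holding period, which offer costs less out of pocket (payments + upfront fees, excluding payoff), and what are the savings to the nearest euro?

Option B by €14,245

Option A: monthly rate = 9.85%/12 = 0.0082083; payment = 205,500 × 0.0082083 / (1 − (1+0.0082083)^−120) = €2,698.66.
Option B: at 6.50% the monthly rate is 0.0054167, so the payment is 205,500 × 0.0054167 / (1 − 1.0054167^−120) = €2,333.41.
Over 39 months: Option A costs 39 × €2,698.66 = €105,247.74; Option B costs 39 × €2,333.41 = €91,002.99.
Option B is cheaper by €105,247.74 − €91,002.99 = €14,244.75.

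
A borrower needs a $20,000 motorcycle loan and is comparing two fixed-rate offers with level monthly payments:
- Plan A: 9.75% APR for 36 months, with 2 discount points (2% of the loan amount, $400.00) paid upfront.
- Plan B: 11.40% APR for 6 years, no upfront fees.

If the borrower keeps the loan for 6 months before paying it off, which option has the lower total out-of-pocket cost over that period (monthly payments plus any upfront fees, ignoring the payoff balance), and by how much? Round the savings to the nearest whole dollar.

Plan B by $1,949

Plan A: monthly rate = 9.75%/12 = 0.0081250; payment = 20,000 × 0.0081250 / (1 − (1+0.0081250)^−36) = $643.00.
Plan B: monthly rate = 11.4%/12 = 0.0095000; payment = 20,000 × 0.0095000 / (1 − (1+0.0095000)^−72) = $384.79.
Over 6 months: Plan A costs 6 × $643.00 + $400.00 = $4,258.00; Plan B costs 6 × $384.79 = $2,308.74.
Plan B is cheaper by $4,258.00 − $2,308.74 = $1,949.26.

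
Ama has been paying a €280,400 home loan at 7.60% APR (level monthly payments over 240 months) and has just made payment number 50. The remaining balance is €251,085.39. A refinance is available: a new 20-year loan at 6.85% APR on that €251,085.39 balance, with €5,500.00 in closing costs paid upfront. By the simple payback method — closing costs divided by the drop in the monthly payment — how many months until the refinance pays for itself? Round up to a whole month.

16 months

Current payment = 280,400 × 7.6%/12 / (1 − (1+0.0063333)^−240) = €2,276.06.
Refinanced payment = 251,085.39 × 0.0057083 / (1 − (1+0.0057083)^−240) = €1,924.12.
Monthly savings = €2,276.06 − €1,924.12 = €351.94.
Break-even = €5,500.00 / €351.94 = 15.63 → 16 months.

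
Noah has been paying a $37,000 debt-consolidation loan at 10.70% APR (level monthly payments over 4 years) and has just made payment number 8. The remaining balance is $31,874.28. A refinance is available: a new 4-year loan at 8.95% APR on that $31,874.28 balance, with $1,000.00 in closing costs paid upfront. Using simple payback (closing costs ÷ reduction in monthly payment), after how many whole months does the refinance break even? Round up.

Current payment = 37,000 × 10.7%/12 / (1 − (1+0.0089167)^−48) = $950.90.
Refinanced payment = 31,874.28 × 0.0074583 / (1 − (1+0.0074583)^−48) = $792.44.
Monthly savings = $950.90 − $792.44 = $158.46.
Break-even = $1,000.00 / $158.46 = 6.31 → 7 months.

7 months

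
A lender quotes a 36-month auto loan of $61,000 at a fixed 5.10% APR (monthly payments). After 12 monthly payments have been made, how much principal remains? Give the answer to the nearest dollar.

With monthly rate i = 5.1%/12 = 0.0042500, the balance after k of n payments is P · [(1+i)^n − (1+i)^k] / [(1+i)^n − 1].
(1+0.0042500)^36 = 1.16494723 and (1+0.0042500)^12 = 1.05220918, so the balance is 61,000 × (1.16494723 − 1.05220918) / (1.16494723 − 1) = $41,692.25.

$41,692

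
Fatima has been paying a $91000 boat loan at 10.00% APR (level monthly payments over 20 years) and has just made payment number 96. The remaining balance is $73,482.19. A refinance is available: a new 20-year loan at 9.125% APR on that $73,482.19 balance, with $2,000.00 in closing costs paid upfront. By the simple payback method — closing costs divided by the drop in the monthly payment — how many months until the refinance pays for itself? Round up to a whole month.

10 months

Current payment = 91,000 × 10%/12 / (1 − (1+0.0083333)^−240) = $878.17.
Refinanced payment = 73,482.19 × 0.0076042 / (1 − (1+0.0076042)^−240) = $667.06.
Monthly savings = $878.17 − $667.06 = $211.11.
Break-even = $2,000.00 / $211.11 = 9.47 → 10 months.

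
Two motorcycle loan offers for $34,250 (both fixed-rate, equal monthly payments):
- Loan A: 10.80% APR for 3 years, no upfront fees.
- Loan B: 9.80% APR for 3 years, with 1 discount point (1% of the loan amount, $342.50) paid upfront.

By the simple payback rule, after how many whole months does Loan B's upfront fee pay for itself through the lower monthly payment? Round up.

Loan A: monthly rate = 10.8%/12 = 0.0090000; payment = 34,250 × 0.0090000 / (1 − (1+0.0090000)^−36) = $1,118.06.
Loan B: monthly rate = 9.8%/12 = 0.0081667; payment = 34,250 × 0.0081667 / (1 − (1+0.0081667)^−36) = $1,101.94.
Monthly savings = $1,118.06 − $1,101.94 = $16.12.
Break-even = $342.50 / $16.12 = 21.25 → 22 months.

22 months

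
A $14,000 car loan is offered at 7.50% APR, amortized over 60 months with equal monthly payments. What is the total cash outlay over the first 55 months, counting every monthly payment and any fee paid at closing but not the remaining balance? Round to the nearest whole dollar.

At 7.50% the monthly rate is 0.0062500, so the payment is 14,000 × 0.0062500 / (1 − 1.0062500^−60) = $280.53.
Total outlay = 55 × $280.53 = $15,429.15.

$15,429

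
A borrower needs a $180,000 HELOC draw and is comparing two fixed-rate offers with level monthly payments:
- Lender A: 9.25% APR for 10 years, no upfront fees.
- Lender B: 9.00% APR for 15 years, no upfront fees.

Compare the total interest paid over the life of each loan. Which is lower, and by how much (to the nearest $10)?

Lender A by $52,070

Lender A: at 9.25% the monthly rate is 0.0077083, so the payment is 180,000 × 0.0077083 / (1 − 1.0077083^−120) = $2,304.59.
Total interest on Lender A = 120 × $2,304.59 − $180,000 = $96,550.80.
Lender B: at 9.00% the monthly rate is 0.0075000, so the payment is 180,000 × 0.0075000 / (1 − 1.0075000^−180) = $1,825.68.
Total interest on Lender B = 180 × $1,825.68 − $180,000 = $148,622.40.
Lender A is lower by $52,071.60.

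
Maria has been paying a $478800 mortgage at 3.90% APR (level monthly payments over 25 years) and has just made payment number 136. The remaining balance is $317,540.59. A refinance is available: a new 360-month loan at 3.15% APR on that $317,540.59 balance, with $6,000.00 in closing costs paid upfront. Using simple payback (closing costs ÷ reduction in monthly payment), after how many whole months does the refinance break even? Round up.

6 months

Current payment = 478,800 × 3.9%/12 / (1 − (1+0.0032500)^−300) = $2,500.92.
Refinanced payment = 317,540.59 × 0.0026250 / (1 − (1+0.0026250)^−360) = $1,364.59.
Monthly savings = $2,500.92 − $1,364.59 = $1,136.33.
Break-even = $6,000.00 / $1,136.33 = 5.28 → 6 months.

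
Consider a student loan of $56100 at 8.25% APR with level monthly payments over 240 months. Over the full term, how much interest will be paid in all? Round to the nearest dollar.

$58,622

Monthly rate = 8.25%/12 = 0.0068750; payment = 56,100 × 0.0068750 / (1 − (1+0.0068750)^−240) = $478.01.
Total paid = 240 × $478.01 = $114,722.40; interest = $114,722.40 − $56,100 = $58,622.40.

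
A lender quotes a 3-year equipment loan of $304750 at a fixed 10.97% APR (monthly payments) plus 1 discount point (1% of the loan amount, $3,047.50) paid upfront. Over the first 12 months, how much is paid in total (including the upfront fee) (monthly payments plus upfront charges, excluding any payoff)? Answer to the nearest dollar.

At 10.97% the monthly rate is 0.0091417, so the payment is 304,750 × 0.0091417 / (1 − 1.0091417^−36) = $9,972.80.
Total outlay = 12 × $9,972.80 + $3,047.50 = $122,721.10.

$122,721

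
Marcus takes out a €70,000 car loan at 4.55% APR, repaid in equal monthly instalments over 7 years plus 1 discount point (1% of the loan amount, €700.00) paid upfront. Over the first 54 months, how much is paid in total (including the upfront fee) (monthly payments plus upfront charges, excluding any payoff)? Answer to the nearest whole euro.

Monthly rate = 4.55%/12 = 0.0037917; payment = 70,000 × 0.0037917 / (1 − (1+0.0037917)^−84) = €974.64.
Total outlay = 54 × €974.64 + €700.00 = €53,330.56.

€53,331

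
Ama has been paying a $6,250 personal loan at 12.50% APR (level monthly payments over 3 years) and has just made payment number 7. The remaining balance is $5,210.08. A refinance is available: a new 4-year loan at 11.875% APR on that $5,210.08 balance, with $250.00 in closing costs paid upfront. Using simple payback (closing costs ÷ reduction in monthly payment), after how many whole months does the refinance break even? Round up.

Current payment = 6,250 × 12.5%/12 / (1 − (1+0.0104167)^−36) = $209.09.
Refinanced payment = 5,210.08 × 0.0098958 / (1 − (1+0.0098958)^−48) = $136.88.
Monthly savings = $209.09 − $136.88 = $72.21.
Break-even = $250.00 / $72.21 = 3.46 → 4 months.

4 months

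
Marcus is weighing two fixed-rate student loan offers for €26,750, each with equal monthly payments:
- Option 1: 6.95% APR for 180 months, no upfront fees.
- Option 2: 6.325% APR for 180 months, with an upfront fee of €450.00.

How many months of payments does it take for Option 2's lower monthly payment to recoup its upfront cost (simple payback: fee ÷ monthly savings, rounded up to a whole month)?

49 months

Option 1: at 6.95% the monthly rate is 0.0057917, so the payment is 26,750 × 0.0057917 / (1 − 1.0057917^−180) = €239.69.
Option 2: monthly rate = 6.325%/12 = 0.0052708; payment = 26,750 × 0.0052708 / (1 − (1+0.0052708)^−180) = €230.46.
Monthly savings = €239.69 − €230.46 = €9.23.
Break-even = €450.00 / €9.23 = 48.75 → 49 months.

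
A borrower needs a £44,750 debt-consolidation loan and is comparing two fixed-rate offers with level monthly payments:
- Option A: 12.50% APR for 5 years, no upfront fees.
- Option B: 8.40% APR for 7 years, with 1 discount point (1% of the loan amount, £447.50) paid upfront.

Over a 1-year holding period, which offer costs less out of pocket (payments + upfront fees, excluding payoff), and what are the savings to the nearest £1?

Option A: at 12.50% the monthly rate is 0.0104167, so the payment is 44,750 × 0.0104167 / (1 − 1.0104167^−60) = £1,006.78.
Option B: at 8.40% the monthly rate is 0.0070000, so the payment is 44,750 × 0.0070000 / (1 − 1.0070000^−84) = £706.43.
Over 12 months: Option A costs 12 × £1,006.78 = £12,081.36; Option B costs 12 × £706.43 + £447.50 = £8,924.66.
Option B is cheaper by £12,081.36 − £8,924.66 = £3,156.70.

Option B by £3,157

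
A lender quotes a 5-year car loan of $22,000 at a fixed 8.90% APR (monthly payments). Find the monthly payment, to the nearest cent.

$455.62

Monthly rate = 8.9%/12 = 0.0074167; payment = 22,000 × 0.0074167 / (1 − (1+0.0074167)^−60) = $455.62.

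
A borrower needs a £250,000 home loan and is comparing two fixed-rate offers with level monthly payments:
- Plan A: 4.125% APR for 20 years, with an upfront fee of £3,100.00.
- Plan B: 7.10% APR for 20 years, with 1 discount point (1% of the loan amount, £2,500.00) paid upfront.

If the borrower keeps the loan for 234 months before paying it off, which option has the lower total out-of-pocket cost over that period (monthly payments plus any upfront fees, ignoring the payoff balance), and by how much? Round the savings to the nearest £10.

Plan A: monthly rate = 4.125%/12 = 0.0034375; payment = 250,000 × 0.0034375 / (1 − (1+0.0034375)^−240) = £1,531.47.
Plan B: monthly rate = 7.1%/12 = 0.0059167; payment = 250,000 × 0.0059167 / (1 − (1+0.0059167)^−240) = £1,953.28.
Over 234 months: Plan A costs 234 × £1,531.47 + £3,100.00 = £361,463.98; Plan B costs 234 × £1,953.28 + £2,500.00 = £459,567.52.
Plan A is cheaper by £459,567.52 − £361,463.98 = £98,103.54.

Plan A by £98,100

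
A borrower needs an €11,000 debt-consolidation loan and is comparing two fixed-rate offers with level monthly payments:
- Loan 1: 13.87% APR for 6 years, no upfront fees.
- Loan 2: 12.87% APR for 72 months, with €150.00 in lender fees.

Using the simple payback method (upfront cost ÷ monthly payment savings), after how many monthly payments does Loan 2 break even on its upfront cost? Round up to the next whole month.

Loan 1: monthly rate = 13.87%/12 = 0.0115583; payment = 11,000 × 0.0115583 / (1 − (1+0.0115583)^−72) = €225.90.
Loan 2: monthly rate = 12.87%/12 = 0.0107250; payment = 11,000 × 0.0107250 / (1 − (1+0.0107250)^−72) = €220.06.
Monthly savings = €225.90 − €220.06 = €5.84.
Break-even = €150.00 / €5.84 = 25.68 → 26 months.

26 months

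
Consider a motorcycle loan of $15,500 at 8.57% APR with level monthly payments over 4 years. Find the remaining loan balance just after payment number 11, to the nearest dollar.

With monthly rate i = 8.57%/12 = 0.0071417, the balance after k of n payments is P · [(1+i)^n − (1+i)^k] / [(1+i)^n − 1].
(1+0.0071417)^48 = 1.40717158 and (1+0.0071417)^11 = 1.08142449, so the balance is 15,500 × (1.40717158 − 1.08142449) / (1.40717158 − 1) = $12,400.37.

$12,400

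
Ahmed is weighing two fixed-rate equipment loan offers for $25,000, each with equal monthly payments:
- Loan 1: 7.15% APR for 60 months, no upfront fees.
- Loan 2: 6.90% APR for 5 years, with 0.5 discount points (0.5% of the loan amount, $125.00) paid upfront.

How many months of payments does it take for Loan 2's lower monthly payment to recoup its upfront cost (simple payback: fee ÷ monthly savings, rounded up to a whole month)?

Loan 1: at 7.15% the monthly rate is 0.0059583, so the payment is 25,000 × 0.0059583 / (1 − 1.0059583^−60) = $496.80.
Loan 2: monthly rate = 6.9%/12 = 0.0057500; payment = 25,000 × 0.0057500 / (1 − (1+0.0057500)^−60) = $493.85.
Monthly savings = $496.80 − $493.85 = $2.95.
Break-even = $125.00 / $2.95 = 42.37 → 43 months.

43 months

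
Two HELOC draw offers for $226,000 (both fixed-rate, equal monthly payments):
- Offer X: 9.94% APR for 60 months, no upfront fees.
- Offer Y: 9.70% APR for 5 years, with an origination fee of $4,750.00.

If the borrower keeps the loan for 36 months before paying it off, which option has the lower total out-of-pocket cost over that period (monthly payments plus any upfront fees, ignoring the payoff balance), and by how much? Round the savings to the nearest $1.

Offer X by $3,792

Offer X: monthly rate = 9.94%/12 = 0.0082833; payment = 226,000 × 0.0082833 / (1 − (1+0.0082833)^−60) = $4,795.16.
Offer Y: monthly rate = 9.7%/12 = 0.0080833; payment = 226,000 × 0.0080833 / (1 − (1+0.0080833)^−60) = $4,768.54.
Over 36 months: Offer X costs 36 × $4,795.16 = $172,625.76; Offer Y costs 36 × $4,768.54 + $4,750.00 = $176,417.44.
Offer X is cheaper by $176,417.44 − $172,625.76 = $3,791.68.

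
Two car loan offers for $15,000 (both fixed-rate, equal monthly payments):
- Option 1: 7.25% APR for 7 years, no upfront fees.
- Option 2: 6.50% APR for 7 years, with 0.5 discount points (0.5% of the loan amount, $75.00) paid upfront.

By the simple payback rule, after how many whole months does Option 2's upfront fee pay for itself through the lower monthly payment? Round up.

14 months

Option 1: monthly rate = 7.25%/12 = 0.0060417; payment = 15,000 × 0.0060417 / (1 − (1+0.0060417)^−84) = $228.23.
Option 2: at 6.50% the monthly rate is 0.0054167, so the payment is 15,000 × 0.0054167 / (1 − 1.0054167^−84) = $222.74.
Monthly savings = $228.23 − $222.74 = $5.49.
Break-even = $75.00 / $5.49 = 13.66 → 14 months.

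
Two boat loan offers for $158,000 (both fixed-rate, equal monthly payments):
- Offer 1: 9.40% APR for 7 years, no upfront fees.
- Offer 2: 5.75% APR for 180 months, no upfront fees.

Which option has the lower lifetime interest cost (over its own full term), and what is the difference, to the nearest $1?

Offer 1: at 9.40% the monthly rate is 0.0078333, so the payment is 158,000 × 0.0078333 / (1 − 1.0078333^−84) = $2,574.27.
Total interest on Offer 1 = 84 × $2,574.27 − $158,000 = $58,238.68.
Offer 2: monthly rate = 5.75%/12 = 0.0047917; payment = 158,000 × 0.0047917 / (1 − (1+0.0047917)^−180) = $1,312.05.
Total interest on Offer 2 = 180 × $1,312.05 − $158,000 = $78,169.00.
Offer 1 is lower by $19,930.32.

Offer 1 by $19,930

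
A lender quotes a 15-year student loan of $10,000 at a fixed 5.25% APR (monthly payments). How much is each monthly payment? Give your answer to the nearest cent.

At 5.25% the monthly rate is 0.0043750, so the payment is 10,000 × 0.0043750 / (1 − 1.0043750^−180) = $80.39.

$80.39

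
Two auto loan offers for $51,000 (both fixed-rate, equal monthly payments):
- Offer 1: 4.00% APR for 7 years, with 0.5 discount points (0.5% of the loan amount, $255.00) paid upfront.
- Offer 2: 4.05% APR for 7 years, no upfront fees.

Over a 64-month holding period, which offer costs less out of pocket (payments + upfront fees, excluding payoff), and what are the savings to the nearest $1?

Offer 2 by $180

Offer 1: monthly rate = 4%/12 = 0.0033333; payment = 51,000 × 0.0033333 / (1 − (1+0.0033333)^−84) = $697.11.
Offer 2: at 4.05% the monthly rate is 0.0033750, so the payment is 51,000 × 0.0033750 / (1 − 1.0033750^−84) = $698.28.
Over 64 months: Offer 1 costs 64 × $697.11 + $255.00 = $44,870.04; Offer 2 costs 64 × $698.28 = $44,689.92.
Offer 2 is cheaper by $44,870.04 − $44,689.92 = $180.12.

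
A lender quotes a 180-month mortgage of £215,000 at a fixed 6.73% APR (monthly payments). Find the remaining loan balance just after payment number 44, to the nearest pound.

£180,457

With monthly rate i = 6.73%/12 = 0.0056083, the balance after k of n payments is P · [(1+i)^n − (1+i)^k] / [(1+i)^n − 1].
(1+0.0056083)^180 = 2.73650001 and (1+0.0056083)^44 = 1.27899840, so the balance is 215,000 × (2.73650001 − 1.27899840) / (2.73650001 − 1) = £180,456.58.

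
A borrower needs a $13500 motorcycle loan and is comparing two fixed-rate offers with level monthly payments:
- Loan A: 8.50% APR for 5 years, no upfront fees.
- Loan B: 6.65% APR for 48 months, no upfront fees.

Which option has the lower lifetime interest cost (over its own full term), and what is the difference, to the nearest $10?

Loan B by $1,210

Loan A: monthly rate = 8.5%/12 = 0.0070833; payment = 13,500 × 0.0070833 / (1 − (1+0.0070833)^−60) = $276.97.
Total interest on Loan A = 60 × $276.97 − $13,500 = $3,118.20.
Loan B: at 6.65% the monthly rate is 0.0055417, so the payment is 13,500 × 0.0055417 / (1 − 1.0055417^−48) = $321.09.
Total interest on Loan B = 48 × $321.09 − $13,500 = $1,912.32.
Loan B is lower by $1,205.88.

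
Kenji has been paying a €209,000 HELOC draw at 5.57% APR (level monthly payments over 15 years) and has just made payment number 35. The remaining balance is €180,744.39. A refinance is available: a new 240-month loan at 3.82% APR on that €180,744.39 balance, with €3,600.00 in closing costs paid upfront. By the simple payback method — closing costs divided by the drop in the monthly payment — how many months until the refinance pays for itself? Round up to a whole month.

6 months

Current payment = 209,000 × 5.57%/12 / (1 − (1+0.0046417)^−180) = €1,715.48.
Refinanced payment = 180,744.39 × 0.0031833 / (1 − (1+0.0031833)^−240) = €1,078.21.
Monthly savings = €1,715.48 − €1,078.21 = €637.27.
Break-even = €3,600.00 / €637.27 = 5.65 → 6 months.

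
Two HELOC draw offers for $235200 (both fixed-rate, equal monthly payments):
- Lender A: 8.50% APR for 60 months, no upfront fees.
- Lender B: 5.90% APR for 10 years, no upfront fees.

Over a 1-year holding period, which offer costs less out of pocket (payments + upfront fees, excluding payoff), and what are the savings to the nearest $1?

Lender A: at 8.50% the monthly rate is 0.0070833, so the payment is 235,200 × 0.0070833 / (1 − 1.0070833^−60) = $4,825.49.
Lender B: at 5.90% the monthly rate is 0.0049167, so the payment is 235,200 × 0.0049167 / (1 − 1.0049167^−120) = $2,599.41.
Over 12 months: Lender A costs 12 × $4,825.49 = $57,905.88; Lender B costs 12 × $2,599.41 = $31,192.92.
Lender B is cheaper by $57,905.88 − $31,192.92 = $26,712.96.

Lender B by $26,713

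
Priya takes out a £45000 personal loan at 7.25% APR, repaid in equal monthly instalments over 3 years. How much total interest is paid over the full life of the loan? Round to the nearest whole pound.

At 7.25% the monthly rate is 0.0060417, so the payment is 45,000 × 0.0060417 / (1 − 1.0060417^−36) = £1,394.62.
Total paid = 36 × £1,394.62 = £50,206.32; interest = £50,206.32 − £45,000 = £5,206.32.

£5,206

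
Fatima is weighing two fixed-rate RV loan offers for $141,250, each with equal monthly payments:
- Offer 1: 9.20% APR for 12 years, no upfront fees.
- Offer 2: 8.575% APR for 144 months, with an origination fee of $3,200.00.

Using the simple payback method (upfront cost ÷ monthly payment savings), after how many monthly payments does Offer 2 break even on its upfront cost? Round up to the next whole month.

65 months

Offer 1: at 9.20% the monthly rate is 0.0076667, so the payment is 141,250 × 0.0076667 / (1 − 1.0076667^−144) = $1,623.42.
Offer 2: at 8.575% the monthly rate is 0.0071458, so the payment is 141,250 × 0.0071458 / (1 − 1.0071458^−144) = $1,573.85.
Monthly savings = $1,623.42 − $1,573.85 = $49.57.
Break-even = $3,200.00 / $49.57 = 64.56 → 65 months.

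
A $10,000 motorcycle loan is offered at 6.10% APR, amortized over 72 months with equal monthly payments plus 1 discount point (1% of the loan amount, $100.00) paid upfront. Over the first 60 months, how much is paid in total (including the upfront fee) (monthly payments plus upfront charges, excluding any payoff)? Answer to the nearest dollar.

$10,072

At 6.10% the monthly rate is 0.0050833, so the payment is 10,000 × 0.0050833 / (1 − 1.0050833^−72) = $166.20.
Total outlay = 60 × $166.20 + $100.00 = $10,072.00.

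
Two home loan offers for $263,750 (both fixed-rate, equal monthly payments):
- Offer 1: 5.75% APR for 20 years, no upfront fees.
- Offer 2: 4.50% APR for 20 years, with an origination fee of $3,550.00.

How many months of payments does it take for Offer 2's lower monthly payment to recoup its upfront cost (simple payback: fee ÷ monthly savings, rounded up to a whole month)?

Offer 1: at 5.75% the monthly rate is 0.0047917, so the payment is 263,750 × 0.0047917 / (1 − 1.0047917^−240) = $1,851.75.
Offer 2: at 4.50% the monthly rate is 0.0037500, so the payment is 263,750 × 0.0037500 / (1 − 1.0037500^−240) = $1,668.61.
Monthly savings = $1,851.75 − $1,668.61 = $183.14.
Break-even = $3,550.00 / $183.14 = 19.38 → 20 months.

20 months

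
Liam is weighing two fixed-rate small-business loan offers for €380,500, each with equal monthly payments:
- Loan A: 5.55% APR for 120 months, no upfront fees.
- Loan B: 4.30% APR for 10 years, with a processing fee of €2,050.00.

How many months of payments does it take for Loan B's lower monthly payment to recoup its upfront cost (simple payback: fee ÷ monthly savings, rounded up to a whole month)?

9 months

Loan A: monthly rate = 5.55%/12 = 0.0046250; payment = 380,500 × 0.0046250 / (1 − (1+0.0046250)^−120) = €4,138.86.
Loan B: at 4.30% the monthly rate is 0.0035833, so the payment is 380,500 × 0.0035833 / (1 − 1.0035833^−120) = €3,906.86.
Monthly savings = €4,138.86 − €3,906.86 = €232.00.
Break-even = €2,050.00 / €232.00 = 8.84 → 9 months.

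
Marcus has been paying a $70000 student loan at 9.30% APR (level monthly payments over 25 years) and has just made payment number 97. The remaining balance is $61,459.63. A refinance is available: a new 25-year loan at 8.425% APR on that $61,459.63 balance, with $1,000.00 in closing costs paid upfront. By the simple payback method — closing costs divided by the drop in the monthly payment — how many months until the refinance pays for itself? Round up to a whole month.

Current payment = 70,000 × 9.3%/12 / (1 − (1+0.0077500)^−300) = $601.88.
Refinanced payment = 61,459.63 × 0.0070208 / (1 − (1+0.0070208)^−300) = $491.79.
Monthly savings = $601.88 − $491.79 = $110.09.
Break-even = $1,000.00 / $110.09 = 9.08 → 10 months.

10 months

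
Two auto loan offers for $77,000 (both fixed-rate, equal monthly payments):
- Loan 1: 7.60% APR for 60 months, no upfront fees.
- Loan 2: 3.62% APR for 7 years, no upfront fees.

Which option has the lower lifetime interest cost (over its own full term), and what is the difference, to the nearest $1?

Loan 2 by $5,512

Loan 1: at 7.60% the monthly rate is 0.0063333, so the payment is 77,000 × 0.0063333 / (1 − 1.0063333^−60) = $1,546.58.
Total interest on Loan 1 = 60 × $1,546.58 − $77,000 = $15,794.80.
Loan 2: at 3.62% the monthly rate is 0.0030167, so the payment is 77,000 × 0.0030167 / (1 − 1.0030167^−84) = $1,039.08.
Total interest on Loan 2 = 84 × $1,039.08 − $77,000 = $10,282.72.
Loan 2 is lower by $5,512.08.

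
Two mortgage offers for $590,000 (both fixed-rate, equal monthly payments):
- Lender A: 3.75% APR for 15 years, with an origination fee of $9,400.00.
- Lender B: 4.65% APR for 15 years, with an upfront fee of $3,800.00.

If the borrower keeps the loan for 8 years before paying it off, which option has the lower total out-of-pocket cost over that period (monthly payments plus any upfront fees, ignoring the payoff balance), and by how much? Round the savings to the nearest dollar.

Lender A by $20,148

Lender A: monthly rate = 3.75%/12 = 0.0031250; payment = 590,000 × 0.0031250 / (1 − (1+0.0031250)^−180) = $4,290.61.
Lender B: at 4.65% the monthly rate is 0.0038750, so the payment is 590,000 × 0.0038750 / (1 − 1.0038750^−180) = $4,558.82.
Over 96 months: Lender A costs 96 × $4,290.61 + $9,400.00 = $421,298.56; Lender B costs 96 × $4,558.82 + $3,800.00 = $441,446.72.
Lender A is cheaper by $441,446.72 − $421,298.56 = $20,148.16.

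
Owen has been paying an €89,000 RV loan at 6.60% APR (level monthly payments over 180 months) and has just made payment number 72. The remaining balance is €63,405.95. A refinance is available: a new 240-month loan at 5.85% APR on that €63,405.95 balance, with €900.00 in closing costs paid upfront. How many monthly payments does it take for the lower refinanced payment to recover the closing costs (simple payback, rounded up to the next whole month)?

Current payment = 89,000 × 6.6%/12 / (1 − (1+0.0055000)^−180) = €780.19.
Refinanced payment = 63,405.95 × 0.0048750 / (1 − (1+0.0048750)^−240) = €448.79.
Monthly savings = €780.19 − €448.79 = €331.40.
Break-even = €900.00 / €331.40 = 2.72 → 3 months.

3 months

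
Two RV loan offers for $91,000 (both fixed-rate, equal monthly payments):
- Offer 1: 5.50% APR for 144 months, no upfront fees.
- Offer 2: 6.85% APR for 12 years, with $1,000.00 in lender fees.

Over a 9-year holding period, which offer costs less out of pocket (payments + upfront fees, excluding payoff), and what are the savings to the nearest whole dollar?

Offer 1: monthly rate = 5.5%/12 = 0.0045833; payment = 91,000 × 0.0045833 / (1 − (1+0.0045833)^−144) = $864.66.
Offer 2: at 6.85% the monthly rate is 0.0057083, so the payment is 91,000 × 0.0057083 / (1 − 1.0057083^−144) = $928.57.
Over 108 months: Offer 1 costs 108 × $864.66 = $93,383.28; Offer 2 costs 108 × $928.57 + $1,000.00 = $101,285.56.
Offer 1 is cheaper by $101,285.56 − $93,383.28 = $7,902.28.

Offer 1 by $7,902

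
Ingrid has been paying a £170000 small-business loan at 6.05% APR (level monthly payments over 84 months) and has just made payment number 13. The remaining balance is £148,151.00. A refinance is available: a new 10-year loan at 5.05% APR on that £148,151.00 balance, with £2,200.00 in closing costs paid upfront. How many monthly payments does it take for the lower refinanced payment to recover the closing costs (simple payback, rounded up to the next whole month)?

Current payment = 170,000 × 6.05%/12 / (1 − (1+0.0050417)^−84) = £2,487.53.
Refinanced payment = 148,151.00 × 0.0042083 / (1 − (1+0.0042083)^−120) = £1,574.99.
Monthly savings = £2,487.53 − £1,574.99 = £912.54.
Break-even = £2,200.00 / £912.54 = 2.41 → 3 months.

3 months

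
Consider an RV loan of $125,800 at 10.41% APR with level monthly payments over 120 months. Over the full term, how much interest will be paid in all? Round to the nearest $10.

Monthly rate = 10.41%/12 = 0.0086750; payment = 125,800 × 0.0086750 / (1 − (1+0.0086750)^−120) = $1,691.15.
Total paid = 120 × $1,691.15 = $202,938.00; interest = $202,938.00 − $125,800 = $77,138.00.

$77,140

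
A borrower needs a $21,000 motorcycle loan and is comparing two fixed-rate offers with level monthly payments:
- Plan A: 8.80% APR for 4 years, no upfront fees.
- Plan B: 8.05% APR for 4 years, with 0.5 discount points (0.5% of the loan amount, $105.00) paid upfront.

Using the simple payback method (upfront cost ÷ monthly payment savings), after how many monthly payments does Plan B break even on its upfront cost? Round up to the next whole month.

15 months

Plan A: monthly rate = 8.8%/12 = 0.0073333; payment = 21,000 × 0.0073333 / (1 − (1+0.0073333)^−48) = $520.59.
Plan B: monthly rate = 8.05%/12 = 0.0067083; payment = 21,000 × 0.0067083 / (1 − (1+0.0067083)^−48) = $513.16.
Monthly savings = $520.59 − $513.16 = $7.43.
Break-even = $105.00 / $7.43 = 14.13 → 15 months.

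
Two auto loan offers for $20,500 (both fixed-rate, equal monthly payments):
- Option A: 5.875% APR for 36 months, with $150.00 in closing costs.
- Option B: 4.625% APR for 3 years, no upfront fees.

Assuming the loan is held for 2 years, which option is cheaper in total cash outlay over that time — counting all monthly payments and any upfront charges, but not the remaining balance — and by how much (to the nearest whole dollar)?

Option B by $427

Option A: monthly rate = 5.875%/12 = 0.0048958; payment = 20,500 × 0.0048958 / (1 − (1+0.0048958)^−36) = $622.49.
Option B: monthly rate = 4.625%/12 = 0.0038542; payment = 20,500 × 0.0038542 / (1 − (1+0.0038542)^−36) = $610.96.
Over 24 months: Option A costs 24 × $622.49 + $150.00 = $15,089.76; Option B costs 24 × $610.96 = $14,663.04.
Option B is cheaper by $15,089.76 − $14,663.04 = $426.72.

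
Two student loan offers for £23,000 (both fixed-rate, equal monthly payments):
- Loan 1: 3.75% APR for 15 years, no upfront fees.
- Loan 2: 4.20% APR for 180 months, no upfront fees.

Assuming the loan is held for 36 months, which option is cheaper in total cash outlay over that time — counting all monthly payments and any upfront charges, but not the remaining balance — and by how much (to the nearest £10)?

Loan 1: at 3.75% the monthly rate is 0.0031250, so the payment is 23,000 × 0.0031250 / (1 − 1.0031250^−180) = £167.26.
Loan 2: monthly rate = 4.2%/12 = 0.0035000; payment = 23,000 × 0.0035000 / (1 − (1+0.0035000)^−180) = £172.44.
Over 36 months: Loan 1 costs 36 × £167.26 = £6,021.36; Loan 2 costs 36 × £172.44 = £6,207.84.
Loan 1 is cheaper by £6,207.84 − £6,021.36 = £186.48.

Loan 1 by £190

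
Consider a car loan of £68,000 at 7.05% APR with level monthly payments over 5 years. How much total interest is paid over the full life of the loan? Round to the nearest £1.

£12,885

At 7.05% the monthly rate is 0.0058750, so the payment is 68,000 × 0.0058750 / (1 − 1.0058750^−60) = £1,348.09.
Total paid = 60 × £1,348.09 = £80,885.40; interest = £80,885.40 − £68,000 = £12,885.40.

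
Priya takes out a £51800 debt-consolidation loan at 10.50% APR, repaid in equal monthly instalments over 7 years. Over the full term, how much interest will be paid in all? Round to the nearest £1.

£21,564

At 10.50% the monthly rate is 0.0087500, so the payment is 51,800 × 0.0087500 / (1 − 1.0087500^−84) = £873.38.
Total paid = 84 × £873.38 = £73,363.92; interest = £73,363.92 − £51,800 = £21,563.92.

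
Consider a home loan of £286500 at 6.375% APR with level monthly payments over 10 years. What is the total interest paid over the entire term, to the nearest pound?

£101,695

At 6.375% the monthly rate is 0.0053125, so the payment is 286,500 × 0.0053125 / (1 − 1.0053125^−120) = £3,234.96.
Total paid = 120 × £3,234.96 = £388,195.20; interest = £388,195.20 − £286,500 = £101,695.20.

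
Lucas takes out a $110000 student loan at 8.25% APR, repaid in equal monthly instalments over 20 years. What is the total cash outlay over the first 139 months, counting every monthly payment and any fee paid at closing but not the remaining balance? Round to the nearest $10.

Monthly rate = 8.25%/12 = 0.0068750; payment = 110,000 × 0.0068750 / (1 − (1+0.0068750)^−240) = $937.27.
Total outlay = 139 × $937.27 = $130,280.53.

$130,280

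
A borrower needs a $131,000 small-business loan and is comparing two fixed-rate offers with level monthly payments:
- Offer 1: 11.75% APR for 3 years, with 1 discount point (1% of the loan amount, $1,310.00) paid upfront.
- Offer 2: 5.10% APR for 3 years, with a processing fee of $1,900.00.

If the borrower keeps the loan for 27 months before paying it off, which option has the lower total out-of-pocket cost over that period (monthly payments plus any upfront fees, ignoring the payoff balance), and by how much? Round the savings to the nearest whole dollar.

Offer 1: monthly rate = 11.75%/12 = 0.0097917; payment = 131,000 × 0.0097917 / (1 − (1+0.0097917)^−36) = $4,335.45.
Offer 2: at 5.10% the monthly rate is 0.0042500, so the payment is 131,000 × 0.0042500 / (1 − 1.0042500^−36) = $3,932.07.
Over 27 months: Offer 1 costs 27 × $4,335.45 + $1,310.00 = $118,367.15; Offer 2 costs 27 × $3,932.07 + $1,900.00 = $108,065.89.
Offer 2 is cheaper by $118,367.15 − $108,065.89 = $10,301.26.

Offer 2 by $10,301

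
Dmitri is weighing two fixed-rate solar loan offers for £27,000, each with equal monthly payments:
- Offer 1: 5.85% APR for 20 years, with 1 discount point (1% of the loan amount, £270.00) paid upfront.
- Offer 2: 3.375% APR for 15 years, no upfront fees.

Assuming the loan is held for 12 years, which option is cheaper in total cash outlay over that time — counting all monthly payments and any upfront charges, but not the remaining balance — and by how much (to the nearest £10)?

Offer 1: monthly rate = 5.85%/12 = 0.0048750; payment = 27,000 × 0.0048750 / (1 − (1+0.0048750)^−240) = £191.11.
Offer 2: monthly rate = 3.375%/12 = 0.0028125; payment = 27,000 × 0.0028125 / (1 − (1+0.0028125)^−180) = £191.37.
Over 144 months: Offer 1 costs 144 × £191.11 + £270.00 = £27,789.84; Offer 2 costs 144 × £191.37 = £27,557.28.
Offer 2 is cheaper by £27,789.84 − £27,557.28 = £232.56.

Offer 2 by £230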